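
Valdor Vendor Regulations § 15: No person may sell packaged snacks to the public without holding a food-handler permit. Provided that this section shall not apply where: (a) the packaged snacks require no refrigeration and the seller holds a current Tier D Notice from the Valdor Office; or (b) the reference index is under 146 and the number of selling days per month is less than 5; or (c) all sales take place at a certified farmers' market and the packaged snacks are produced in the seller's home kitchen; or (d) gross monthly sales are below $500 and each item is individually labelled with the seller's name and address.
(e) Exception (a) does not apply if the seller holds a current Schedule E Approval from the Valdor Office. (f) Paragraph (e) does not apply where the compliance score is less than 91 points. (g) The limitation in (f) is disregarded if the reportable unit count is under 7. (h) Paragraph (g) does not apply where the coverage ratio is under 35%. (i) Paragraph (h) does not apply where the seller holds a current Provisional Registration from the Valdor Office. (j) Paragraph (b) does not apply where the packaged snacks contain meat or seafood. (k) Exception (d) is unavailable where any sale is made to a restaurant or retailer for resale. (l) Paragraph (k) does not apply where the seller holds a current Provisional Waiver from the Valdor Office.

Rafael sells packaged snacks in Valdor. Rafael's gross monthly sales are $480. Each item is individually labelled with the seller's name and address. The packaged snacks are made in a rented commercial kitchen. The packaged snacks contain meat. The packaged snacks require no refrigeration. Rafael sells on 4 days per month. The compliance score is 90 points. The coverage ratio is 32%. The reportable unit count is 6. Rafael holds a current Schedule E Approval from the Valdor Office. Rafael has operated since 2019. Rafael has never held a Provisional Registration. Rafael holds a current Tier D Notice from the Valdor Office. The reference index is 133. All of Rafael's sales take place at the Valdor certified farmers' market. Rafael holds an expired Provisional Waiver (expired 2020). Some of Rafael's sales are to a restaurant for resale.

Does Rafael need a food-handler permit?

No — exception (a) applies; Rafael is not required to hold a food-handler permit.

Exception (a) is satisfied on its face — the packaged snacks are shelf-stable; a current Tier D Notice is held. As to paragraphs (e)–(i): (e) would limit (a) — a current Schedule E Approval is held — but (f) sets (e) aside: (f) operates against (e): the compliance score is 90 points, less than the 91 points limit. (g) would limit (f) — the reportable unit count is 6, under the 7 limit — but (h) sets (g) aside: (h) operates against (g): the coverage ratio is 32%, under the 35% limit. (i), which would lift (h), is inapplicable — the Provisional Registration is not current. (a) remains available.
All of (b)'s requirements are met (the reference index is 133, under the 146 limit; the number of selling days per month is 4, less than the 5 limit). Turning to paragraph (j): (j) applies — the packaged snacks contain meat. So (b) is unavailable.
Exception (c) does not apply: the packaged snacks are made in a commercial kitchen, not a home kitchen.
Exception (d): gross monthly sales are $480, below the $500 limit; items are individually labelled — every condition holds. But: (k) is engaged — some sales are to a restaurant for resale. (l), which would lift (k), does not operate here — no current Provisional Waiver is held. So (d) is unavailable.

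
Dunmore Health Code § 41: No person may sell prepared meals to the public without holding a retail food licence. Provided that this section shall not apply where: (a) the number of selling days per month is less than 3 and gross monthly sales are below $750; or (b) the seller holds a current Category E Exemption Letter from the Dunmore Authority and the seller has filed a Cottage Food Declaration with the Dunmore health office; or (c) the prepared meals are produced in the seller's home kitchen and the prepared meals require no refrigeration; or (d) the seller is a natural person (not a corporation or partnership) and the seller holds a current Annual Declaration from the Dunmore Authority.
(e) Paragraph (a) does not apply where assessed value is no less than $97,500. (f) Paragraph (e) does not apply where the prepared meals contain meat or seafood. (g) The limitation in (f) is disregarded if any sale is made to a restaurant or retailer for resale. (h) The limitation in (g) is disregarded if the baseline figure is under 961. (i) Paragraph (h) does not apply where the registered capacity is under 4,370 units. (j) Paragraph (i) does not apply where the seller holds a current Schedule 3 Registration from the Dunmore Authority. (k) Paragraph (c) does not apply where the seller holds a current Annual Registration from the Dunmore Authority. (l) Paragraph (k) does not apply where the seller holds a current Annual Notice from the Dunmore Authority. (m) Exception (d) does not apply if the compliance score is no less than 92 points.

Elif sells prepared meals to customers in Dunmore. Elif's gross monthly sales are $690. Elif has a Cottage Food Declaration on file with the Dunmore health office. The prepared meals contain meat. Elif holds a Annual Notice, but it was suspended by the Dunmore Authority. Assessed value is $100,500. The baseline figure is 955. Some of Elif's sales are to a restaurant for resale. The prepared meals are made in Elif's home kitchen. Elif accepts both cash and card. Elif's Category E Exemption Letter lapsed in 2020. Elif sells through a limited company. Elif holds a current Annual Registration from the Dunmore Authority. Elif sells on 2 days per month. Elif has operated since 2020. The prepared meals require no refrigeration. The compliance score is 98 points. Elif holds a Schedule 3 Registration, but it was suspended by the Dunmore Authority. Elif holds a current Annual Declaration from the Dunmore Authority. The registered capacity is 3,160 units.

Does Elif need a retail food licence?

Yes — Elif must hold a retail food licence.

All of (a)'s requirements are met (the number of selling days per month is 2, less than the 3 limit; gross monthly sales are $690, below the $750 limit). But applying paragraphs (e)–(j): (e) operates against (a): assessed value is $100,500, meeting the $97,500 threshold. (f) operates (the prepared meals contain meat), but is set aside by (g): (g) is engaged — some sales are to a restaurant for resale. (h) would limit (g) — the baseline figure is 955, under the 961 limit — but (i) sets (h) aside: (i) operates against (h): the registered capacity is 3,160 units, under the 4,370 units limit. (j), which would lift (i), is inapplicable — the Schedule 3 Registration is not current. So (a) is unavailable.
Exception (b) does not apply: no current Category E Exemption Letter is held.
Exception (c)'s conditions are all satisfied: the prepared meals are home-kitchen produced; the prepared meals are shelf-stable. However, paragraphs (k)–(l) must be considered: (k) operates — a current Annual Registration is held. (l) is inapplicable (there is no Annual Notice in force), so (k) stands. Exception (c) does not apply.
Exception (d) fails — the seller operates through a limited company.
None of the exceptions is available; § 41 applies in full.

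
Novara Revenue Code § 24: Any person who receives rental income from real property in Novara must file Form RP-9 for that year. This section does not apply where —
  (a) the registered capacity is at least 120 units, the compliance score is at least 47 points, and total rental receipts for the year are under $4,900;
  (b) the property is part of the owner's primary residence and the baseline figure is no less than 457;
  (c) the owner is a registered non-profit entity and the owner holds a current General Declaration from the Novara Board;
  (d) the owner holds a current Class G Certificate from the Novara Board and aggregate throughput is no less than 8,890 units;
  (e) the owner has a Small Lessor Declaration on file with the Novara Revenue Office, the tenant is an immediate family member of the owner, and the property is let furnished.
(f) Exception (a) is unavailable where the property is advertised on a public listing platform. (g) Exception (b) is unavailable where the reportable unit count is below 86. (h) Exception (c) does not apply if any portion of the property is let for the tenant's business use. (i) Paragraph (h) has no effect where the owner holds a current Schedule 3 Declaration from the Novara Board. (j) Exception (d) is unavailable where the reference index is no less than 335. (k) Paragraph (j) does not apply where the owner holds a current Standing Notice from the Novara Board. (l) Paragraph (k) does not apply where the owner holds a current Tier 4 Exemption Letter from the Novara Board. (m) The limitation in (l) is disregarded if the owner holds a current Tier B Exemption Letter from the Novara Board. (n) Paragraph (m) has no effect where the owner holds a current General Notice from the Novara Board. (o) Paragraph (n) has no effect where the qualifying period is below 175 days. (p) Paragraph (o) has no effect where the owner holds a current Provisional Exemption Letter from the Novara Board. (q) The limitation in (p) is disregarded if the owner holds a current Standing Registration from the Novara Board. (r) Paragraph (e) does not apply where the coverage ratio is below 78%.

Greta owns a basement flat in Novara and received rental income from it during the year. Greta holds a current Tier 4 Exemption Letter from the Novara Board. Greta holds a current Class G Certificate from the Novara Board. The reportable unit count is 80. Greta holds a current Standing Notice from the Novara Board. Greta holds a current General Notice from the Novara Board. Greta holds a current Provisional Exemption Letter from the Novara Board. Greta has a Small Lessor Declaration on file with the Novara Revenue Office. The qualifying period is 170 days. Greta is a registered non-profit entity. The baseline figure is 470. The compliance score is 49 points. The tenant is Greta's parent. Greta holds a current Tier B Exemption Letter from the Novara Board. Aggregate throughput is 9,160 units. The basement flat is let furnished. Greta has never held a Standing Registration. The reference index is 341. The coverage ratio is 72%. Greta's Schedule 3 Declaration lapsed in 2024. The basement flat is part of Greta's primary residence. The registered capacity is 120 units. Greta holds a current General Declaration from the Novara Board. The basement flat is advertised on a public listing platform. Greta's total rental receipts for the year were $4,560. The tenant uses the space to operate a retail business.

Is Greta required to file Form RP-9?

Yes — Greta must file Form RP-9.

Exception (a): the registered capacity is 120 units, meeting the 120 units threshold; the compliance score is 49 points, meeting the 47 points threshold; total rental receipts for the year are $4,560, under the $4,900 limit — every condition holds. But applying paragraph (f): (f) operates against (a): the property is publicly advertised. (a) is therefore removed.
Exception (b): the basement flat is part of the primary residence; the baseline figure is 470, meeting the 457 threshold — every condition holds. But applying paragraph (g): (g) operates against (b): the reportable unit count is 80, below the 86 limit. (b) is therefore removed.
Exception (c)'s conditions are all satisfied: Greta is a registered non-profit; a current General Declaration is held. But: (h) applies — the space is let for business use. (i) does not operate here (the Schedule 3 Declaration is not current), so (h) stands. (c) is therefore removed.
Exception (d) is satisfied on its face — a current Class G Certificate is held; aggregate throughput is 9,160 units, meeting the 8,890 units threshold. But: (j) operates against (d): the reference index is 341, meeting the 335 threshold. (k) would limit (j) — a current Standing Notice is held — but (l) sets (k) aside: (l) operates against (k): a current Tier 4 Exemption Letter is held. (m) is engaged (a current Tier B Exemption Letter is held), but is displaced by (n): (n) operates against (m): a current General Notice is held. (o) would limit (n) — the qualifying period is 170 days, below the 175 days limit — but (p) sets (o) aside: (p) operates against (o): a current Provisional Exemption Letter is held. (q), which would lift (p), is not engaged — there is no Standing Registration in force. So (d) is unavailable.
All of (e)'s requirements are met (a Small Lessor Declaration is on file; the tenant is an immediate family member; the property is let furnished). But applying paragraph (r): (r) operates — the coverage ratio is 72%, below the 78% limit. (e) is therefore removed.
No exception displaces § 24.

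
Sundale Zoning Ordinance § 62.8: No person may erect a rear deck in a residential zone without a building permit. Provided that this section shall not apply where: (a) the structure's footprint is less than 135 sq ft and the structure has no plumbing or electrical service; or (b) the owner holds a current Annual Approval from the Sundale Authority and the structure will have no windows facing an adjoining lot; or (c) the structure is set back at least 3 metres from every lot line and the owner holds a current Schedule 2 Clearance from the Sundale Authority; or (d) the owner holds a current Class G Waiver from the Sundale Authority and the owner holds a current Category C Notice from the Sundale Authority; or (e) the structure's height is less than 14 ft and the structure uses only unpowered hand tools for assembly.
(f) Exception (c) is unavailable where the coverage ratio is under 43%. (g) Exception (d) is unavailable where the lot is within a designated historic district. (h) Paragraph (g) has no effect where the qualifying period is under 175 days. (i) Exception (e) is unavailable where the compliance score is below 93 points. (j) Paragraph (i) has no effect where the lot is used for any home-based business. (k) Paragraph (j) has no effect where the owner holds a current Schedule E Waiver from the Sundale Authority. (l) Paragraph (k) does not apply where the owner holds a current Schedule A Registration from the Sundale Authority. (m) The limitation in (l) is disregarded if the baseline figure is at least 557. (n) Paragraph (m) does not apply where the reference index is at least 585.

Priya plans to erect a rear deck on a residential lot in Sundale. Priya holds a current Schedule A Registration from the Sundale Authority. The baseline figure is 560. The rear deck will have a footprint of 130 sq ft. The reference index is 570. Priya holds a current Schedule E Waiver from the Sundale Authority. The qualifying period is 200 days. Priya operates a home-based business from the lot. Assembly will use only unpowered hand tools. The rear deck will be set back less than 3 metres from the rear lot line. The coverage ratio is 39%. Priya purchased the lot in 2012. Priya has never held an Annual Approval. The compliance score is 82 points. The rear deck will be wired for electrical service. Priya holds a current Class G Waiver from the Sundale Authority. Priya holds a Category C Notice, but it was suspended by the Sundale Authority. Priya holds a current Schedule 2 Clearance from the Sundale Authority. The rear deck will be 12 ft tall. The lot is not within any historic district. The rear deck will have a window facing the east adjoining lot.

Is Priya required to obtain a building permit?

Yes — Priya must obtain a building permit.

Exception (a) does not apply: electrical service is planned.
Exception (b) does not apply: there is no Annual Approval in force.
Exception (c) requires that the structure is set back at least 3 metres from every lot line; but the rear setback is under 3 m, so (c) is unavailable.
Exception (d) requires that the owner holds a current Category C Notice from the Sundale Authority; but the Category C Notice is not current, so (d) is unavailable.
Exception (e): the structure's height is 12 ft, less than the 14 ft limit; assembly uses only hand tools — every condition holds. Turning to paragraphs (i)–(n): (i) operates against (e): the compliance score is 82 points, below the 93 points limit. (j) would limit (i) — a home-based business operates on the lot — but (k) sets (j) aside: (k) operates against (j): a current Schedule E Waiver is held. (l) would limit (k) — a current Schedule A Registration is held — but (m) sets (l) aside: (m) operates against (l): the baseline figure is 560, meeting the 557 threshold. (n), which would lift (m), does not operate here — the reference index is 570, short of 585. Exception (e) does not apply.
No exception is made out. Priya falls within the general rule.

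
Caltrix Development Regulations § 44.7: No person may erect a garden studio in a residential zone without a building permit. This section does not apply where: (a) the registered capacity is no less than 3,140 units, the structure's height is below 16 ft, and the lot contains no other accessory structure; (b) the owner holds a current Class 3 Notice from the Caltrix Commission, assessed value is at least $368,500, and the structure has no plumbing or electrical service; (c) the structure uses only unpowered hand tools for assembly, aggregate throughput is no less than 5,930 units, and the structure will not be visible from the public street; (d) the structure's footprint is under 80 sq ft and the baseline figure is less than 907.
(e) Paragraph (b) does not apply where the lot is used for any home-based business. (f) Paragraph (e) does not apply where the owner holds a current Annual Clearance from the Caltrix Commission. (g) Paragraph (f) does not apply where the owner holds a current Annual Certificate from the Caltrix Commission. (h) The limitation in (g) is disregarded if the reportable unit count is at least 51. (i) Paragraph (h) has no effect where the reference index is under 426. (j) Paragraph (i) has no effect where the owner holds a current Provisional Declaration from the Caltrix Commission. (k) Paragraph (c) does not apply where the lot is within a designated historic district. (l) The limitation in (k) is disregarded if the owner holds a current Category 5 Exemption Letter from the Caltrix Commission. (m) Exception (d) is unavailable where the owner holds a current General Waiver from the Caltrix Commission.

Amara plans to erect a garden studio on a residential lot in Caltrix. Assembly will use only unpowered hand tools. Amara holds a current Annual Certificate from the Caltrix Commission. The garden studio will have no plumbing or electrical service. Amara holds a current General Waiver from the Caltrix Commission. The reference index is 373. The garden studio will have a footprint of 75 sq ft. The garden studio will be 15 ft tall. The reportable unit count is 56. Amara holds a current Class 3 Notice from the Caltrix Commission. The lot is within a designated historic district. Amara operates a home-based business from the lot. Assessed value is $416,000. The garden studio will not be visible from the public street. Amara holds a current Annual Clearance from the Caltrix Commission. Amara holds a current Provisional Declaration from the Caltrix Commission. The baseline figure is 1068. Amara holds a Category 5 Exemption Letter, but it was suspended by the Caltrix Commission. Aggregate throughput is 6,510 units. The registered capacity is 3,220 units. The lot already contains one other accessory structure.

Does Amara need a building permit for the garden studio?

No — exception (b) applies; Amara does not need a building permit.

Exception (a) requires that the lot contains no other accessory structure; but the lot already has another accessory structure, so (a) is unavailable.
Exception (b): a current Class 3 Notice is held; assessed value is $416,000, meeting the $368,500 threshold; there is no plumbing or electrical service — every condition holds. Considering the limiting provisions: (e) is engaged (a home-based business operates on the lot), but yields to (f): (f) is triggered — a current Annual Clearance is held. (g) applies (a current Annual Certificate is held), but yields to (h): (h) is triggered — the reportable unit count is 56, meeting the 51 threshold. (i) is engaged (the reference index is 373, under the 426 limit), but is set aside by (j): (j) is triggered — a current Provisional Declaration is held. (b) remains available.
Exception (c) is satisfied on its face — assembly uses only hand tools; aggregate throughput is 6,510 units, meeting the 5,930 units threshold; the structure will not be visible from the street. But applying paragraphs (k)–(l): (k) is triggered — the lot is in a historic district. (l), which would lift (k), is not triggered — no current Category 5 Exemption Letter is held. Exception (c) does not apply.
Exception (d) does not apply: the baseline figure is 1,068, not less than 907.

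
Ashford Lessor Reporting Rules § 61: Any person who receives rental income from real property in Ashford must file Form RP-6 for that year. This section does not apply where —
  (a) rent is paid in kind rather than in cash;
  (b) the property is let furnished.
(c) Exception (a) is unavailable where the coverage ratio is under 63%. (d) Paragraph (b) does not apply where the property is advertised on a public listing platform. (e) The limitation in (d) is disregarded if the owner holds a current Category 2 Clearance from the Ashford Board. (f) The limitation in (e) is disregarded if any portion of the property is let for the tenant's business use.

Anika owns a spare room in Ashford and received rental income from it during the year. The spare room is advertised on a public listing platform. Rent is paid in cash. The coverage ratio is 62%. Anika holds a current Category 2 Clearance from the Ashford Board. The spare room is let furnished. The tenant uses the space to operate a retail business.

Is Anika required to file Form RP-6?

Exception (a) requires that rent is paid in kind rather than in cash; but rent is paid in cash, so (a) is unavailable.
Exception (b)'s conditions are all satisfied: the property is let furnished. However, paragraphs (d)–(f) must be considered: (d) is engaged — the property is publicly advertised. (e) would limit (d) — a current Category 2 Clearance is held — but (f) sets (e) aside: (f) applies — the space is let for business use. (b) is therefore removed.
Every exception is unavailable, so the rule governs.

Yes — Anika must file Form RP-6.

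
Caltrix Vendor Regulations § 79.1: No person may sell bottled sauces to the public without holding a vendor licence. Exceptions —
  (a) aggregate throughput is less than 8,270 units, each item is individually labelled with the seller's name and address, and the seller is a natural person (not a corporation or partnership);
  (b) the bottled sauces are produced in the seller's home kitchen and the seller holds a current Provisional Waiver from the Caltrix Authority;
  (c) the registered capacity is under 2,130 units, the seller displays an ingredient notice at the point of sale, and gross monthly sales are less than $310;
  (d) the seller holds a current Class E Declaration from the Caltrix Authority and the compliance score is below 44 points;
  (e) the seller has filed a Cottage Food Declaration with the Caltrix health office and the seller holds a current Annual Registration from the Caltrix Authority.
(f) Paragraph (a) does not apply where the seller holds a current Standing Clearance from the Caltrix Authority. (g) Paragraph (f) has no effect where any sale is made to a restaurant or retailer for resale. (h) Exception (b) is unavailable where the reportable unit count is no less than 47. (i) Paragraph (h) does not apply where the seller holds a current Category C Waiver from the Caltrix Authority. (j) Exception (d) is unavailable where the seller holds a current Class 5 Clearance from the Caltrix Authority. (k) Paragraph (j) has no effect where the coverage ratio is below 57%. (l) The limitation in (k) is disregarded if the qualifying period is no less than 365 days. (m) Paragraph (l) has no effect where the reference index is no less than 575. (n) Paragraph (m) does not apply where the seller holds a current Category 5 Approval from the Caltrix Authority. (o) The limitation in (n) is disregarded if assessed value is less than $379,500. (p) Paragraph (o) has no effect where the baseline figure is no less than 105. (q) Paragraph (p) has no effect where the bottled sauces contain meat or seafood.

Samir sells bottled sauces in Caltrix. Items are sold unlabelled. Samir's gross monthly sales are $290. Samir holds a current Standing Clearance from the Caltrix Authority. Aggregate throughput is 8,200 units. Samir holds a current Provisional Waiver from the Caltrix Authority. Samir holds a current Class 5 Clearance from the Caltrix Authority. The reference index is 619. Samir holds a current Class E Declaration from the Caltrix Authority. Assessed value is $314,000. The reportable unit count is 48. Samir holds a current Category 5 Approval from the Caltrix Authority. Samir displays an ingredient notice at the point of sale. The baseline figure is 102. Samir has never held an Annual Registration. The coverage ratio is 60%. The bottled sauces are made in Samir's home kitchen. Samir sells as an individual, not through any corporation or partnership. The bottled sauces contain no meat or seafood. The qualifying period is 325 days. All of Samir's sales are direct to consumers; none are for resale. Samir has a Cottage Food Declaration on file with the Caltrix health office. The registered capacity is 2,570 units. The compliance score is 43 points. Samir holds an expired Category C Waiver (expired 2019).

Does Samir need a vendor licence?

Yes — Samir must hold a vendor licence.

Exception (a) fails — items are sold unlabelled.
Exception (b)'s conditions are all satisfied: the bottled sauces are home-kitchen produced; a current Provisional Waiver is held. But applying paragraphs (h)–(i): (h) operates against (b): the reportable unit count is 48, meeting the 47 threshold. (i), which would lift (h), is inapplicable — no current Category C Waiver is held. (b) is therefore removed.
Exception (c) requires that the registered capacity is under 2,130 units; but the registered capacity is 2,570 units, not under 2,130 units, so (c) is unavailable.
All of (d)'s requirements are met (a current Class E Declaration is held; the compliance score is 43 points, below the 44 points limit). But: (j) operates — a current Class 5 Clearance is held. (k) is not engaged (the coverage ratio is 60%, not below 57%), so (j) stands. (d) is therefore removed.
Exception (e) fails — no current Annual Registration is held.
No exception is made out. Samir falls within the general rule.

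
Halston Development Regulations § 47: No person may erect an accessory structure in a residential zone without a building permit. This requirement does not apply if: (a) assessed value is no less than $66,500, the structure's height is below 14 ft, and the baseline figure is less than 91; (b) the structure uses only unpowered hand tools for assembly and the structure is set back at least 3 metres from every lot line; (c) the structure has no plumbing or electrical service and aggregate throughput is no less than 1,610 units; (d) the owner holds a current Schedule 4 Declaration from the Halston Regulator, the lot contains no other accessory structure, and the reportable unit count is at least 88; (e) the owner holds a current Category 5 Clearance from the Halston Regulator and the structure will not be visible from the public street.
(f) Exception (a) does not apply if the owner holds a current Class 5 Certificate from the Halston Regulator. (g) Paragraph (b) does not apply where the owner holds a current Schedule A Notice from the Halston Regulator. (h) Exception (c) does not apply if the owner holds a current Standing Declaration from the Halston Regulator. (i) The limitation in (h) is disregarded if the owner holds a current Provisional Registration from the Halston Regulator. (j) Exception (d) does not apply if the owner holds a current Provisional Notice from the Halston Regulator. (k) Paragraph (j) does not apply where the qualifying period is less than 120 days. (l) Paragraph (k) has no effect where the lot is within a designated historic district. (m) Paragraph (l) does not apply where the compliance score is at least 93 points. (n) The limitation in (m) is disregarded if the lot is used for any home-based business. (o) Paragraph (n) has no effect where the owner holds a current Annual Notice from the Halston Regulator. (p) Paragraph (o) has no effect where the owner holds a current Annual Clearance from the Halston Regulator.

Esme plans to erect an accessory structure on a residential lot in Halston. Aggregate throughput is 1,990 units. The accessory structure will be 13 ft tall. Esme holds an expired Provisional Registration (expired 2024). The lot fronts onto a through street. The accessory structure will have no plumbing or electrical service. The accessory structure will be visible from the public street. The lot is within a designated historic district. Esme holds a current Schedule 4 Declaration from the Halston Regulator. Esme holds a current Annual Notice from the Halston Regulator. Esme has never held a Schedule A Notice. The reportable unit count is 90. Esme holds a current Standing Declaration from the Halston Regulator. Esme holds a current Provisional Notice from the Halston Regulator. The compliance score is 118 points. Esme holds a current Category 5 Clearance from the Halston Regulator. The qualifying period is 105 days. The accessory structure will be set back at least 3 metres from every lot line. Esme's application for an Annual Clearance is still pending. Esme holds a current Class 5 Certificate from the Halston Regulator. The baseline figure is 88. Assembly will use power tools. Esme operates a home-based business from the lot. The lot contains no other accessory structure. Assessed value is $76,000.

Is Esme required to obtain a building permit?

No — exception (d) applies; Esme does not need a building permit.

Exception (a) is satisfied on its face — assessed value is $76,000, meeting the $66,500 threshold; the structure's height is 13 ft, below the 14 ft limit; the baseline figure is 88, less than the 91 limit. But: (f) is triggered — a current Class 5 Certificate is held. Exception (a) does not apply.
Exception (b) does not apply: assembly uses power tools.
All of (c)'s requirements are met (there is no plumbing or electrical service; aggregate throughput is 1,990 units, meeting the 1,610 units threshold). But applying paragraphs (h)–(i): (h) operates against (c): a current Standing Declaration is held. (i) is inapplicable (the Provisional Registration is not current), so (h) stands. (c) is therefore removed.
Exception (d)'s conditions are all satisfied: a current Schedule 4 Declaration is held; the lot has no other accessory structure; the reportable unit count is 90, meeting the 88 threshold. Under paragraphs (j)–(p): (j) would limit (d) — a current Provisional Notice is held — but (k) sets (j) aside: (k) applies — the qualifying period is 105 days, less than the 120 days limit. (l) is triggered (the lot is in a historic district), but is displaced by (m): (m) is triggered — the compliance score is 118 points, meeting the 93 points threshold. (n) operates (a home-based business operates on the lot), but is overridden by (o): (o) operates against (n): a current Annual Notice is held. (p), which would lift (o), is inapplicable — there is no Annual Clearance in force. (d) remains available.
Exception (e) does not apply: the structure will be visible from the street.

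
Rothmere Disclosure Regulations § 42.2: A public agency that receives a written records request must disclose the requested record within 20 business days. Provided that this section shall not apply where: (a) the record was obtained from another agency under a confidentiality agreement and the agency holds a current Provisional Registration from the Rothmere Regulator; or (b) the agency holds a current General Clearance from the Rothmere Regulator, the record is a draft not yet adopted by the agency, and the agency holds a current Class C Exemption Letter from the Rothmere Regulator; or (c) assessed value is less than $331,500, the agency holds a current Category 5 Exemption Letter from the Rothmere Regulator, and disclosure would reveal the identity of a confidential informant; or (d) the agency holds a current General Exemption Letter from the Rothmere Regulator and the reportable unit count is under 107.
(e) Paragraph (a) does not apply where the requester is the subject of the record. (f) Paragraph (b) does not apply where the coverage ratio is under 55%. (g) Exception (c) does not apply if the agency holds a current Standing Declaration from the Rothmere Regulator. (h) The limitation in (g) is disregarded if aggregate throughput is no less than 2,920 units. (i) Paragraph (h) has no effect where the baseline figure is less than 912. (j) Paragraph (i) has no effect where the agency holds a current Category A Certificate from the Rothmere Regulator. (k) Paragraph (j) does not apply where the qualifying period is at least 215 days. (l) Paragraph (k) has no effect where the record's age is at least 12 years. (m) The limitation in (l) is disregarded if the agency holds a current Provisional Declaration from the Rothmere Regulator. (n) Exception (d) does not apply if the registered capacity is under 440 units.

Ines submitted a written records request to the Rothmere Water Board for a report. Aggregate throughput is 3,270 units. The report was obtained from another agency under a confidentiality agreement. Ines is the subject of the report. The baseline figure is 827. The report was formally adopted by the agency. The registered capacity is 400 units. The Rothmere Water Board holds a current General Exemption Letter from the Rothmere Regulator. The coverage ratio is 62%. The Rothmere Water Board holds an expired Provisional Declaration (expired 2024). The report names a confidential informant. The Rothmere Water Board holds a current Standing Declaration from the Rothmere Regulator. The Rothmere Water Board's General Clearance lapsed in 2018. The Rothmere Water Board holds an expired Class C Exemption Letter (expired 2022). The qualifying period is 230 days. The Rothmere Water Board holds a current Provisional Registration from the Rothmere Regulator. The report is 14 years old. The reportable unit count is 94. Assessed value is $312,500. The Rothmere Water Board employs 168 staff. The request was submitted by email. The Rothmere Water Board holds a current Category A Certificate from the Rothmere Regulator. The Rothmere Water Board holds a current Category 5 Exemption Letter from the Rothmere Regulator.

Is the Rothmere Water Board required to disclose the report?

No — exception (c) applies; the Rothmere Water Board is not required to disclose the report.

All of (a)'s requirements are met (the report was obtained under a confidentiality agreement; a current Provisional Registration is held). Turning to paragraph (e): (e) is triggered — Ines is the subject of the report. Exception (a) does not apply.
Exception (b) requires that the agency holds a current General Clearance from the Rothmere Regulator; but the General Clearance is not current, so (b) is unavailable.
Exception (c)'s conditions are all satisfied: assessed value is $312,500, less than the $331,500 limit; a current Category 5 Exemption Letter is held; the report names a confidential informant. As to paragraphs (g)–(m): (g) would limit (c) — a current Standing Declaration is held — but (h) sets (g) aside: (h) is engaged — aggregate throughput is 3,270 units, meeting the 2,920 units threshold. (i) would limit (h) — the baseline figure is 827, less than the 912 limit — but (j) sets (i) aside: (j) operates against (i): a current Category A Certificate is held. (k) is engaged (the qualifying period is 230 days, meeting the 215 days threshold), but is itself disapplied by (l): (l) applies — the record's age is 14 years, meeting the 12 years threshold. (m) does not operate here (there is no Provisional Declaration in force), so (l) stands. (c) remains available.
Exception (d)'s conditions are all satisfied: a current General Exemption Letter is held; the reportable unit count is 94, under the 107 limit. But: (n) operates against (d): the registered capacity is 400 units, under the 440 units limit. Exception (d) does not apply.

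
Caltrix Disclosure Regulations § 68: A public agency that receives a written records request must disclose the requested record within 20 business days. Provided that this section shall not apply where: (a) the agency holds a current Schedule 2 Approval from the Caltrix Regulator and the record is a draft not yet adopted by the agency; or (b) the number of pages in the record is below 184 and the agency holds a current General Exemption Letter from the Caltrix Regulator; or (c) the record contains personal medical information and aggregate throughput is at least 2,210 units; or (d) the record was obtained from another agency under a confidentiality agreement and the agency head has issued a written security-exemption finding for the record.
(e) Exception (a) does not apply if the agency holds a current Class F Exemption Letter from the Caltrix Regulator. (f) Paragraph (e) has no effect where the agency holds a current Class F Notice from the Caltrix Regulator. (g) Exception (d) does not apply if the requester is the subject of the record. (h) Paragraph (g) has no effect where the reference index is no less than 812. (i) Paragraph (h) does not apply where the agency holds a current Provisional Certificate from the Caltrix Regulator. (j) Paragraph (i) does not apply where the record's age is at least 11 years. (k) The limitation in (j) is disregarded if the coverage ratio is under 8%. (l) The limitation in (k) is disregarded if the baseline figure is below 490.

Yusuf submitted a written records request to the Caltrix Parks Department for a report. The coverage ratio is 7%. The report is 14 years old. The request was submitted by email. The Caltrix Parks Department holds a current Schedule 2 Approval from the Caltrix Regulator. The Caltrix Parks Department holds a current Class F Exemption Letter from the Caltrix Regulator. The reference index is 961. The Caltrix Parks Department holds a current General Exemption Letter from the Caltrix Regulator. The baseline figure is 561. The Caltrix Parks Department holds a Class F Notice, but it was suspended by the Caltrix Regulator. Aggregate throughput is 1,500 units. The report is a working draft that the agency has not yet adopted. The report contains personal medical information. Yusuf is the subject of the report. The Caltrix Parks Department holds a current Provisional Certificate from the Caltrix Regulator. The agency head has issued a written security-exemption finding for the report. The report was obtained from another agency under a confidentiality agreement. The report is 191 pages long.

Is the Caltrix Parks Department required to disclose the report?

Yes — the Caltrix Parks Department must disclose the report.

Exception (a)'s conditions are all satisfied: a current Schedule 2 Approval is held; the report is an unadopted draft. However, paragraphs (e)–(f) must be considered: (e) operates against (a): a current Class F Exemption Letter is held. (f), which would lift (e), is inapplicable — the Class F Notice is not current. (a) is therefore removed.
Exception (b) requires that the number of pages in the record is below 184; but the number of pages in the record is 191, not below 184, so (b) is unavailable.
Exception (c) fails — aggregate throughput is 1,500 units, short of 2,210 units.
Exception (d) is satisfied on its face — the report was obtained under a confidentiality agreement; a written security-exemption finding has been issued. Turning to paragraphs (g)–(l): (g) operates against (d): Yusuf is the subject of the report. (h) operates (the reference index is 961, meeting the 812 threshold), but is overridden by (i): (i) applies — a current Provisional Certificate is held. (j) is engaged (the record's age is 14 years, meeting the 11 years threshold), but yields to (k): (k) applies — the coverage ratio is 7%, under the 8% limit. (l), which would lift (k), is inapplicable — the baseline figure is 561, not below 490. (d) is therefore removed.
No exception is made out. the Caltrix Parks Department falls within the general rule.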